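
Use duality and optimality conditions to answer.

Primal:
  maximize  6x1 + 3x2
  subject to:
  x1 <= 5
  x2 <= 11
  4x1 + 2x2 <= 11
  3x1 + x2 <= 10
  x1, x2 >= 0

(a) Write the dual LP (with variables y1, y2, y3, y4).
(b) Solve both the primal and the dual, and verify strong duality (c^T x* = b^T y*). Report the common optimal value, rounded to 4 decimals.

The standard primal-dual pair for 'max c^T x s.t. A x <= b, x >= 0' is:
  Dual:  min b^T y  s.t.  A^T y >= c,  y >= 0.

So the dual LP is:
  minimize  5y1 + 11y2 + 11y3 + 10y4
  subject to:
    y1 + 4y3 + 3y4 >= 6
    y2 + 2y3 + y4 >= 3
    y1, y2, y3, y4 >= 0

Solving the primal: x* = (2.75, 0).
  primal value c^T x* = 16.5.
Solving the dual: y* = (0, 0, 1.5, 0).
  dual value b^T y* = 16.5.
Strong duality: c^T x* = b^T y*. Confirmed.

16.5


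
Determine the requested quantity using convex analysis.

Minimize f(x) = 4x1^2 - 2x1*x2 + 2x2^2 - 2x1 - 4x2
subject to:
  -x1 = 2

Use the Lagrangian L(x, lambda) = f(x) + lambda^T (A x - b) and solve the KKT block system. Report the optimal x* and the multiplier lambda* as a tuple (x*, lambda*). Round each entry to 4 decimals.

Form the Lagrangian:
  L(x, lambda) = (1/2) x^T Q x + c^T x + lambda^T (A x - b)
Stationarity (grad_x L = 0): Q x + c + A^T lambda = 0.
Primal feasibility: A x = b.

This gives the KKT block system:
  [ Q   A^T ] [ x     ]   [-c ]
  [ A    0  ] [ lambda ] = [ b ]

Solving the linear system:
  x*      = (-2, 0)
  lambda* = (-18)
  f(x*)   = 20

x* = (-2, 0), lambda* = (-18)


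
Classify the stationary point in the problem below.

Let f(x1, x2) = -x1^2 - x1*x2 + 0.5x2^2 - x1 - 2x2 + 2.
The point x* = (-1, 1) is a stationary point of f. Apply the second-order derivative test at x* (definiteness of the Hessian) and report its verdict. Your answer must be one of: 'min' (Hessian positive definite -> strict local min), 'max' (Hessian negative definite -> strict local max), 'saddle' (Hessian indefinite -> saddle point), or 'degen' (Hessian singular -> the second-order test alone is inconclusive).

Compute the Hessian H = grad^2 f:
  H = [[-2, -1], [-1, 1]]
Verify stationarity: grad f(x*) = H x* + g = (0, 0).
Eigenvalues of H: -2.3028, 1.3028.
Eigenvalues have mixed signs, so H is indefinite -> x* is a saddle point.

saddle


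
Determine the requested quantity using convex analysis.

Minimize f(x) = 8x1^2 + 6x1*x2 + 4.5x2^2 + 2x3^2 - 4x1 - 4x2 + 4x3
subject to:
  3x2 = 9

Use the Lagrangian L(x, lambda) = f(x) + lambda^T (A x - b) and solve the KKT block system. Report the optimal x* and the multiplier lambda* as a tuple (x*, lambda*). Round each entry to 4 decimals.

Form the Lagrangian:
  L(x, lambda) = (1/2) x^T Q x + c^T x + lambda^T (A x - b)
Stationarity (grad_x L = 0): Q x + c + A^T lambda = 0.
Primal feasibility: A x = b.

This gives the KKT block system:
  [ Q   A^T ] [ x     ]   [-c ]
  [ A    0  ] [ lambda ] = [ b ]

Solving the linear system:
  x*      = (-0.875, 3, -1)
  lambda* = (-5.9167)
  f(x*)   = 20.375

x* = (-0.875, 3, -1), lambda* = (-5.9167)


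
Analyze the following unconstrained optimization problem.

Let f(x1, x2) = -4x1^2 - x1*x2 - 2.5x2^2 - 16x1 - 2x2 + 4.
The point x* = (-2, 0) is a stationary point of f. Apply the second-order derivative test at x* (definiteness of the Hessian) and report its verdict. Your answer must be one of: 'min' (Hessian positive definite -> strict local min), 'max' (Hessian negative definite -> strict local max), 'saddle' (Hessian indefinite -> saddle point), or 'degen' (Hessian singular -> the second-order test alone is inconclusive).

Compute the Hessian H = grad^2 f:
  H = [[-8, -1], [-1, -5]]
Verify stationarity: grad f(x*) = H x* + g = (0, 0).
Eigenvalues of H: -8.3028, -4.6972.
Both eigenvalues < 0, so H is negative definite -> x* is a strict local max.

max


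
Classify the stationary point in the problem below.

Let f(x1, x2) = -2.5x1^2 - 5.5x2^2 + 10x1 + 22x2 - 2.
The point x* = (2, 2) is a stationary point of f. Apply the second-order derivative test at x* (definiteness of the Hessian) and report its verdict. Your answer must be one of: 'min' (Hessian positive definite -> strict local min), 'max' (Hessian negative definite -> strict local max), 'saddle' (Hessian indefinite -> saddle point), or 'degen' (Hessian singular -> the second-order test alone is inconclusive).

Compute the Hessian H = grad^2 f:
  H = [[-5, 0], [0, -11]]
Verify stationarity: grad f(x*) = H x* + g = (0, 0).
Eigenvalues of H: -11, -5.
Both eigenvalues < 0, so H is negative definite -> x* is a strict local max.

max


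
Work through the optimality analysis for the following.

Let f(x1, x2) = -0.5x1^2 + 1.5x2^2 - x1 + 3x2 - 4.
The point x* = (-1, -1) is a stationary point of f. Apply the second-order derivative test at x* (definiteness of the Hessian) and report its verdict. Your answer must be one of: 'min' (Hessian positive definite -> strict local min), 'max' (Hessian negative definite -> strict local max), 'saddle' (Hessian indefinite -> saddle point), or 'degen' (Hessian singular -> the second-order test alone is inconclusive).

Compute the Hessian H = grad^2 f:
  H = [[-1, 0], [0, 3]]
Verify stationarity: grad f(x*) = H x* + g = (0, 0).
Eigenvalues of H: -1, 3.
Eigenvalues have mixed signs, so H is indefinite -> x* is a saddle point.

saddle


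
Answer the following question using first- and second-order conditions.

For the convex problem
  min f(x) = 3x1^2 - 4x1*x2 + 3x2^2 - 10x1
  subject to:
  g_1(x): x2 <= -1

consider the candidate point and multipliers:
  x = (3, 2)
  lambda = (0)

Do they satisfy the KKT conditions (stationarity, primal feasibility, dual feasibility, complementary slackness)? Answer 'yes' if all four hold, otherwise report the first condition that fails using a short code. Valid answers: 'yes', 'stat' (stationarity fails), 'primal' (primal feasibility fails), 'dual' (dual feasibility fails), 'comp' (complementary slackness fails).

Gradient of f: grad f(x) = Q x + c = (0, 0)
Constraint values g_i(x) = a_i^T x - b_i:
  g_1((3, 2)) = 3
Stationarity residual: grad f(x) + sum_i lambda_i a_i = (0, 0)
  -> stationarity OK
Primal feasibility (all g_i <= 0): FAILS
Dual feasibility (all lambda_i >= 0): OK
Complementary slackness (lambda_i * g_i(x) = 0 for all i): OK

Verdict: the first failing condition is primal_feasibility -> primal.

primal


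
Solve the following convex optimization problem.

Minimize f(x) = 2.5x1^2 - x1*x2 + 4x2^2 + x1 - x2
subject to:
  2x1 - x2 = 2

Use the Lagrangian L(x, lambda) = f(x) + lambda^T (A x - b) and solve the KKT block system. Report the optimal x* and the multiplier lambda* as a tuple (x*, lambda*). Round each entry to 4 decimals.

Form the Lagrangian:
  L(x, lambda) = (1/2) x^T Q x + c^T x + lambda^T (A x - b)
Stationarity (grad_x L = 0): Q x + c + A^T lambda = 0.
Primal feasibility: A x = b.

This gives the KKT block system:
  [ Q   A^T ] [ x     ]   [-c ]
  [ A    0  ] [ lambda ] = [ b ]

Solving the linear system:
  x*      = (0.9394, -0.1212)
  lambda* = (-2.9091)
  f(x*)   = 3.4394

x* = (0.9394, -0.1212), lambda* = (-2.9091)


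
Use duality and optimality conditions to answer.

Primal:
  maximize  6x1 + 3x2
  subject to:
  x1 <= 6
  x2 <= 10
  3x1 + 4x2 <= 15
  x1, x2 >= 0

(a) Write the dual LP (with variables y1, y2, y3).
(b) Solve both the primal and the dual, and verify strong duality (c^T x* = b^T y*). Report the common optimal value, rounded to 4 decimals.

The standard primal-dual pair for 'max c^T x s.t. A x <= b, x >= 0' is:
  Dual:  min b^T y  s.t.  A^T y >= c,  y >= 0.

So the dual LP is:
  minimize  6y1 + 10y2 + 15y3
  subject to:
    y1 + 3y3 >= 6
    y2 + 4y3 >= 3
    y1, y2, y3 >= 0

Solving the primal: x* = (5, 0).
  primal value c^T x* = 30.
Solving the dual: y* = (0, 0, 2).
  dual value b^T y* = 30.
Strong duality: c^T x* = b^T y*. Confirmed.

30


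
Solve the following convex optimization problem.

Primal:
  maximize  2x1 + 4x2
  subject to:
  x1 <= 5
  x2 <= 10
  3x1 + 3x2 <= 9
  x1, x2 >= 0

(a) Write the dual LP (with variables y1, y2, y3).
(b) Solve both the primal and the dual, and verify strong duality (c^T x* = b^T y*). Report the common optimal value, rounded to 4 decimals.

The standard primal-dual pair for 'max c^T x s.t. A x <= b, x >= 0' is:
  Dual:  min b^T y  s.t.  A^T y >= c,  y >= 0.

So the dual LP is:
  minimize  5y1 + 10y2 + 9y3
  subject to:
    y1 + 3y3 >= 2
    y2 + 3y3 >= 4
    y1, y2, y3 >= 0

Solving the primal: x* = (0, 3).
  primal value c^T x* = 12.
Solving the dual: y* = (0, 0, 1.3333).
  dual value b^T y* = 12.
Strong duality: c^T x* = b^T y*. Confirmed.

12


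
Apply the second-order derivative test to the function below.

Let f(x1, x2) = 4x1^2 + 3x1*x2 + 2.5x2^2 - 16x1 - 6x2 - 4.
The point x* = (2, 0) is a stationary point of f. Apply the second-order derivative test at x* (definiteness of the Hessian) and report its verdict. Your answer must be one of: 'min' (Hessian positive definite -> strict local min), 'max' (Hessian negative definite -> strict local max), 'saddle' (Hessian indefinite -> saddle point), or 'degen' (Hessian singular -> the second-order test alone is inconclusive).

Compute the Hessian H = grad^2 f:
  H = [[8, 3], [3, 5]]
Verify stationarity: grad f(x*) = H x* + g = (0, 0).
Eigenvalues of H: 3.1459, 9.8541.
Both eigenvalues > 0, so H is positive definite -> x* is a strict local min.

min


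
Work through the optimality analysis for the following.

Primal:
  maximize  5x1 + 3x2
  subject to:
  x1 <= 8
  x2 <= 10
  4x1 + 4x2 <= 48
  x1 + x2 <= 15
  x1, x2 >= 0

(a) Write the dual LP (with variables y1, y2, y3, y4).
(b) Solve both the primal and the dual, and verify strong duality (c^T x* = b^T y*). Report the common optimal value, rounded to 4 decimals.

The standard primal-dual pair for 'max c^T x s.t. A x <= b, x >= 0' is:
  Dual:  min b^T y  s.t.  A^T y >= c,  y >= 0.

So the dual LP is:
  minimize  8y1 + 10y2 + 48y3 + 15y4
  subject to:
    y1 + 4y3 + y4 >= 5
    y2 + 4y3 + y4 >= 3
    y1, y2, y3, y4 >= 0

Solving the primal: x* = (8, 4).
  primal value c^T x* = 52.
Solving the dual: y* = (2, 0, 0.75, 0).
  dual value b^T y* = 52.
Strong duality: c^T x* = b^T y*. Confirmed.

52


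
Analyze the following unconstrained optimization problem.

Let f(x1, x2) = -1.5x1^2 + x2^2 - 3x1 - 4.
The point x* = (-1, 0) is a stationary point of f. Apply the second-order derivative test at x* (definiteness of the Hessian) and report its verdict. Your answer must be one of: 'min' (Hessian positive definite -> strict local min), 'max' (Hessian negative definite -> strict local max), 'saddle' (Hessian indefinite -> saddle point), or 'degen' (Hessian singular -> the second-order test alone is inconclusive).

Compute the Hessian H = grad^2 f:
  H = [[-3, 0], [0, 2]]
Verify stationarity: grad f(x*) = H x* + g = (0, 0).
Eigenvalues of H: -3, 2.
Eigenvalues have mixed signs, so H is indefinite -> x* is a saddle point.

saddle


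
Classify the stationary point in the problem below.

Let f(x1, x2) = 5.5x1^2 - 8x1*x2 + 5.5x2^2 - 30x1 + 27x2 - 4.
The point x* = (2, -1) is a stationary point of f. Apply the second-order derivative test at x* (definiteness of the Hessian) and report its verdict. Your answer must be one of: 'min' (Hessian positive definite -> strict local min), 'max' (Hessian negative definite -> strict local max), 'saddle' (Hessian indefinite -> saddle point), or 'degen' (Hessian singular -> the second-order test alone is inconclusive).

Compute the Hessian H = grad^2 f:
  H = [[11, -8], [-8, 11]]
Verify stationarity: grad f(x*) = H x* + g = (0, 0).
Eigenvalues of H: 3, 19.
Both eigenvalues > 0, so H is positive definite -> x* is a strict local min.

min


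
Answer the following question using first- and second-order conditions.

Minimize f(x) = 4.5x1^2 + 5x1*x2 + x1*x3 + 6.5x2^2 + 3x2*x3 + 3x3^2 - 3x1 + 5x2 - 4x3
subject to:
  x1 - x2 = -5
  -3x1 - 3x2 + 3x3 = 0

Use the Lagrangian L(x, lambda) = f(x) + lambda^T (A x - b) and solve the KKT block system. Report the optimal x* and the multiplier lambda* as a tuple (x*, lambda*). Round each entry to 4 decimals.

Form the Lagrangian:
  L(x, lambda) = (1/2) x^T Q x + c^T x + lambda^T (A x - b)
Stationarity (grad_x L = 0): Q x + c + A^T lambda = 0.
Primal feasibility: A x = b.

This gives the KKT block system:
  [ Q   A^T ] [ x     ]   [-c ]
  [ A    0  ] [ lambda ] = [ b ]

Solving the linear system:
  x*      = (-2.6944, 2.3056, -0.3889)
  lambda* = (18.2222, 0.7037)
  f(x*)   = 56.1389

x* = (-2.6944, 2.3056, -0.3889), lambda* = (18.2222, 0.7037)


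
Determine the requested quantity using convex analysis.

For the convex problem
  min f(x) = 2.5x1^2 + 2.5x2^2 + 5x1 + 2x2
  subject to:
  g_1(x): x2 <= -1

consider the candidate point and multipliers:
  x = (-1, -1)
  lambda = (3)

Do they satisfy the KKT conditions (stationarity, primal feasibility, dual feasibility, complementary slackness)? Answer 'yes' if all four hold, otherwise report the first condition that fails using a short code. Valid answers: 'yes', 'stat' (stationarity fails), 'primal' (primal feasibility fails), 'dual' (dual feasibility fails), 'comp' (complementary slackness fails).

Gradient of f: grad f(x) = Q x + c = (0, -3)
Constraint values g_i(x) = a_i^T x - b_i:
  g_1((-1, -1)) = 0
Stationarity residual: grad f(x) + sum_i lambda_i a_i = (0, 0)
  -> stationarity OK
Primal feasibility (all g_i <= 0): OK
Dual feasibility (all lambda_i >= 0): OK
Complementary slackness (lambda_i * g_i(x) = 0 for all i): OK

Verdict: yes, KKT holds.

yes


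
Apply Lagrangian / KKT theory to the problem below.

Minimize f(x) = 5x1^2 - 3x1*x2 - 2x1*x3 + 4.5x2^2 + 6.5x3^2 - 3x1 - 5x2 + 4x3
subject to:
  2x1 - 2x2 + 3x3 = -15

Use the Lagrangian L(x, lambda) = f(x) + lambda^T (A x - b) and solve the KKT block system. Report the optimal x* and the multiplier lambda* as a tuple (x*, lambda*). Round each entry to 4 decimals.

Form the Lagrangian:
  L(x, lambda) = (1/2) x^T Q x + c^T x + lambda^T (A x - b)
Stationarity (grad_x L = 0): Q x + c + A^T lambda = 0.
Primal feasibility: A x = b.

This gives the KKT block system:
  [ Q   A^T ] [ x     ]   [-c ]
  [ A    0  ] [ lambda ] = [ b ]

Solving the linear system:
  x*      = (-1.4247, 2.1155, -2.6399)
  lambda* = (9.1566)
  f(x*)   = 60.2427

x* = (-1.4247, 2.1155, -2.6399), lambda* = (9.1566)


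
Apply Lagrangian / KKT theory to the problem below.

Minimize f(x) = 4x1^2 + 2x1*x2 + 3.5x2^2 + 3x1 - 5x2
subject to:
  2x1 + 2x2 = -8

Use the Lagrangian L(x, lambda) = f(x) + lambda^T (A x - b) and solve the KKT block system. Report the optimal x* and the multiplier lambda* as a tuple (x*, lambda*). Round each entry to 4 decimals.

Form the Lagrangian:
  L(x, lambda) = (1/2) x^T Q x + c^T x + lambda^T (A x - b)
Stationarity (grad_x L = 0): Q x + c + A^T lambda = 0.
Primal feasibility: A x = b.

This gives the KKT block system:
  [ Q   A^T ] [ x     ]   [-c ]
  [ A    0  ] [ lambda ] = [ b ]

Solving the linear system:
  x*      = (-2.5455, -1.4545)
  lambda* = (10.1364)
  f(x*)   = 40.3636

x* = (-2.5455, -1.4545), lambda* = (10.1364)


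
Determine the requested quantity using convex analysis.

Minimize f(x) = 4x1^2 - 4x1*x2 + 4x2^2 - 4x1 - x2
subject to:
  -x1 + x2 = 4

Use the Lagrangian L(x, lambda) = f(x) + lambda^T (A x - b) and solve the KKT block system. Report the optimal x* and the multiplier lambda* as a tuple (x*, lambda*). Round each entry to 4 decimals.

Form the Lagrangian:
  L(x, lambda) = (1/2) x^T Q x + c^T x + lambda^T (A x - b)
Stationarity (grad_x L = 0): Q x + c + A^T lambda = 0.
Primal feasibility: A x = b.

This gives the KKT block system:
  [ Q   A^T ] [ x     ]   [-c ]
  [ A    0  ] [ lambda ] = [ b ]

Solving the linear system:
  x*      = (-1.375, 2.625)
  lambda* = (-25.5)
  f(x*)   = 52.4375

x* = (-1.375, 2.625), lambda* = (-25.5)


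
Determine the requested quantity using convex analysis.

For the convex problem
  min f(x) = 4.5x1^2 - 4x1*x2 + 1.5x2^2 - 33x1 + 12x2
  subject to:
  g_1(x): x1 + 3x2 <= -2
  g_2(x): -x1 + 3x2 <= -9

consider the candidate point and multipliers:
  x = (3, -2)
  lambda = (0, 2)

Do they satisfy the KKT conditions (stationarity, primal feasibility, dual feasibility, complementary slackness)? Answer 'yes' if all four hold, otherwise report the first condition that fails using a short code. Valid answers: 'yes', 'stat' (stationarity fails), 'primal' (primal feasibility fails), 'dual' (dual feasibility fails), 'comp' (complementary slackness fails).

Gradient of f: grad f(x) = Q x + c = (2, -6)
Constraint values g_i(x) = a_i^T x - b_i:
  g_1((3, -2)) = -1
  g_2((3, -2)) = 0
Stationarity residual: grad f(x) + sum_i lambda_i a_i = (0, 0)
  -> stationarity OK
Primal feasibility (all g_i <= 0): OK
Dual feasibility (all lambda_i >= 0): OK
Complementary slackness (lambda_i * g_i(x) = 0 for all i): OK

Verdict: yes, KKT holds.

yes


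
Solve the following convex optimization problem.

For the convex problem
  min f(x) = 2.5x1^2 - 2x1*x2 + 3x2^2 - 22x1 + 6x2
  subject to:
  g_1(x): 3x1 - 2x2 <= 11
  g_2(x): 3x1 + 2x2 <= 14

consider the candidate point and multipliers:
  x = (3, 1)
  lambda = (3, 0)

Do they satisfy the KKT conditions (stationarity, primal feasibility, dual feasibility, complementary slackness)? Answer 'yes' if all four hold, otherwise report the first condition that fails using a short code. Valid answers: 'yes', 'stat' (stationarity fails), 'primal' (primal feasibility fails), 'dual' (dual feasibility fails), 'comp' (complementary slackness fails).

Gradient of f: grad f(x) = Q x + c = (-9, 6)
Constraint values g_i(x) = a_i^T x - b_i:
  g_1((3, 1)) = -4
  g_2((3, 1)) = -3
Stationarity residual: grad f(x) + sum_i lambda_i a_i = (0, 0)
  -> stationarity OK
Primal feasibility (all g_i <= 0): OK
Dual feasibility (all lambda_i >= 0): OK
Complementary slackness (lambda_i * g_i(x) = 0 for all i): FAILS

Verdict: the first failing condition is complementary_slackness -> comp.

comp


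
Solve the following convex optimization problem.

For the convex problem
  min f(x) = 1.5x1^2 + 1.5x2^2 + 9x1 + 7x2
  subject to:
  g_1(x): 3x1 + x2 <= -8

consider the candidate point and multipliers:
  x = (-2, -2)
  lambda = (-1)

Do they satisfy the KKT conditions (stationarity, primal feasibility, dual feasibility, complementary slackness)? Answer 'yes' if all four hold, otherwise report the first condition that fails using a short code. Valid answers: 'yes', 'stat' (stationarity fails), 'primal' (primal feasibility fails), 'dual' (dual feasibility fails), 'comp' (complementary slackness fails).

Gradient of f: grad f(x) = Q x + c = (3, 1)
Constraint values g_i(x) = a_i^T x - b_i:
  g_1((-2, -2)) = 0
Stationarity residual: grad f(x) + sum_i lambda_i a_i = (0, 0)
  -> stationarity OK
Primal feasibility (all g_i <= 0): OK
Dual feasibility (all lambda_i >= 0): FAILS
Complementary slackness (lambda_i * g_i(x) = 0 for all i): OK

Verdict: the first failing condition is dual_feasibility -> dual.

dual


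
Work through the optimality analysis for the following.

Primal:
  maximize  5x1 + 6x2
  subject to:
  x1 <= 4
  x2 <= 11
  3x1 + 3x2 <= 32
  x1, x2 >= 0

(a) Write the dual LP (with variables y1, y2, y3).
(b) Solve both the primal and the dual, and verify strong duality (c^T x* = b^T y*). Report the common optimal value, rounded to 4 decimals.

The standard primal-dual pair for 'max c^T x s.t. A x <= b, x >= 0' is:
  Dual:  min b^T y  s.t.  A^T y >= c,  y >= 0.

So the dual LP is:
  minimize  4y1 + 11y2 + 32y3
  subject to:
    y1 + 3y3 >= 5
    y2 + 3y3 >= 6
    y1, y2, y3 >= 0

Solving the primal: x* = (0, 10.6667).
  primal value c^T x* = 64.
Solving the dual: y* = (0, 0, 2).
  dual value b^T y* = 64.
Strong duality: c^T x* = b^T y*. Confirmed.

64


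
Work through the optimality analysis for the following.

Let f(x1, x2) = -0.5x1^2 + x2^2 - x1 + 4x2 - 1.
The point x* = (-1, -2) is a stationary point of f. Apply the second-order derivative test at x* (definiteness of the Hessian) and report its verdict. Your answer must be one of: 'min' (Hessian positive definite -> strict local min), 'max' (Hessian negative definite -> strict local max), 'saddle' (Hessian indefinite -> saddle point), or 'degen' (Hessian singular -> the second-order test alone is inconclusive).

Compute the Hessian H = grad^2 f:
  H = [[-1, 0], [0, 2]]
Verify stationarity: grad f(x*) = H x* + g = (0, 0).
Eigenvalues of H: -1, 2.
Eigenvalues have mixed signs, so H is indefinite -> x* is a saddle point.

saddle


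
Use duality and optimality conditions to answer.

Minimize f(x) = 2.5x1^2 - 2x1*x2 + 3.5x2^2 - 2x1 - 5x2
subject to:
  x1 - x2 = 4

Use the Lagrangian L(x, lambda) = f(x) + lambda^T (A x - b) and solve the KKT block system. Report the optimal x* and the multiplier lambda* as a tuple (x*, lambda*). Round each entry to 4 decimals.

Form the Lagrangian:
  L(x, lambda) = (1/2) x^T Q x + c^T x + lambda^T (A x - b)
Stationarity (grad_x L = 0): Q x + c + A^T lambda = 0.
Primal feasibility: A x = b.

This gives the KKT block system:
  [ Q   A^T ] [ x     ]   [-c ]
  [ A    0  ] [ lambda ] = [ b ]

Solving the linear system:
  x*      = (3.375, -0.625)
  lambda* = (-16.125)
  f(x*)   = 30.4375

x* = (3.375, -0.625), lambda* = (-16.125)


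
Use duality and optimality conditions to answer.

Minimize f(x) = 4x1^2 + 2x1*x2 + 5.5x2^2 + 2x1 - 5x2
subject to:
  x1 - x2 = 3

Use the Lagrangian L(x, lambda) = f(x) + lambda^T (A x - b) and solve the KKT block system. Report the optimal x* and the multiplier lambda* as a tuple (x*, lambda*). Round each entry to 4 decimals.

Form the Lagrangian:
  L(x, lambda) = (1/2) x^T Q x + c^T x + lambda^T (A x - b)
Stationarity (grad_x L = 0): Q x + c + A^T lambda = 0.
Primal feasibility: A x = b.

This gives the KKT block system:
  [ Q   A^T ] [ x     ]   [-c ]
  [ A    0  ] [ lambda ] = [ b ]

Solving the linear system:
  x*      = (1.8261, -1.1739)
  lambda* = (-14.2609)
  f(x*)   = 26.1522

x* = (1.8261, -1.1739), lambda* = (-14.2609)


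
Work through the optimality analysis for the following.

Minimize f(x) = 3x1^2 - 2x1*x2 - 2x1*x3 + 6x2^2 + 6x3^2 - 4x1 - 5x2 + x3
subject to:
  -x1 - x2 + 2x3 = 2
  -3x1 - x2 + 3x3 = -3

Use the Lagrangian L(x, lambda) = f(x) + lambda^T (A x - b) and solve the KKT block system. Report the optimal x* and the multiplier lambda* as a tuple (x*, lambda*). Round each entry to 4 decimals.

Form the Lagrangian:
  L(x, lambda) = (1/2) x^T Q x + c^T x + lambda^T (A x - b)
Stationarity (grad_x L = 0): Q x + c + A^T lambda = 0.
Primal feasibility: A x = b.

This gives the KKT block system:
  [ Q   A^T ] [ x     ]   [-c ]
  [ A    0  ] [ lambda ] = [ b ]

Solving the linear system:
  x*      = (3.7676, -0.6972, 2.5352)
  lambda* = (-38.8169, 17.9155)
  f(x*)   = 61.1655

x* = (3.7676, -0.6972, 2.5352), lambda* = (-38.8169, 17.9155)


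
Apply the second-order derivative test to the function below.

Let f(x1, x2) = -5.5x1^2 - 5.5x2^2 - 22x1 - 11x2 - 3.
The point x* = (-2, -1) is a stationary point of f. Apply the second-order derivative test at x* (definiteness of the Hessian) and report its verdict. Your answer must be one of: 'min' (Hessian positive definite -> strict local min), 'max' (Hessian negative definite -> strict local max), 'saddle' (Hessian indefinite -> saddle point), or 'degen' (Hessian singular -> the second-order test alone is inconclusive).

Compute the Hessian H = grad^2 f:
  H = [[-11, 0], [0, -11]]
Verify stationarity: grad f(x*) = H x* + g = (0, 0).
Eigenvalues of H: -11, -11.
Both eigenvalues < 0, so H is negative definite -> x* is a strict local max.

max


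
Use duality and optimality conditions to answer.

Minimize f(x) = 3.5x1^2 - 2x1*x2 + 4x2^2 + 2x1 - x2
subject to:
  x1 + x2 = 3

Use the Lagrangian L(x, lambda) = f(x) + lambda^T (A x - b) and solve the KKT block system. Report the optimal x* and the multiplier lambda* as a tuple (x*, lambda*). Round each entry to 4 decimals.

Form the Lagrangian:
  L(x, lambda) = (1/2) x^T Q x + c^T x + lambda^T (A x - b)
Stationarity (grad_x L = 0): Q x + c + A^T lambda = 0.
Primal feasibility: A x = b.

This gives the KKT block system:
  [ Q   A^T ] [ x     ]   [-c ]
  [ A    0  ] [ lambda ] = [ b ]

Solving the linear system:
  x*      = (1.4211, 1.5789)
  lambda* = (-8.7895)
  f(x*)   = 13.8158

x* = (1.4211, 1.5789), lambda* = (-8.7895)


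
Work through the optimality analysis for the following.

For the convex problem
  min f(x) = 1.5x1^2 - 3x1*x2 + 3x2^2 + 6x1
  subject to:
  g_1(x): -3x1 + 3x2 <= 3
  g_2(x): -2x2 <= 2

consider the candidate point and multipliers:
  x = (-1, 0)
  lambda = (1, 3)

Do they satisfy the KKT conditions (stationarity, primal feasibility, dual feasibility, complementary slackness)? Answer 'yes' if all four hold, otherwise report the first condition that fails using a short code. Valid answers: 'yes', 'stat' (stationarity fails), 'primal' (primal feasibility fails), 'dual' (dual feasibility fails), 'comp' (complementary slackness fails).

Gradient of f: grad f(x) = Q x + c = (3, 3)
Constraint values g_i(x) = a_i^T x - b_i:
  g_1((-1, 0)) = 0
  g_2((-1, 0)) = -2
Stationarity residual: grad f(x) + sum_i lambda_i a_i = (0, 0)
  -> stationarity OK
Primal feasibility (all g_i <= 0): OK
Dual feasibility (all lambda_i >= 0): OK
Complementary slackness (lambda_i * g_i(x) = 0 for all i): FAILS

Verdict: the first failing condition is complementary_slackness -> comp.

comp


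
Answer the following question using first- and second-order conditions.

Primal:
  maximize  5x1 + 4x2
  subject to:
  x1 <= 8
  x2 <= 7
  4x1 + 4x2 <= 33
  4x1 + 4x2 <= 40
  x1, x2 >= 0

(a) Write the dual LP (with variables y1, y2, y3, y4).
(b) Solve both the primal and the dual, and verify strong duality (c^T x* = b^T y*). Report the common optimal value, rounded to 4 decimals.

The standard primal-dual pair for 'max c^T x s.t. A x <= b, x >= 0' is:
  Dual:  min b^T y  s.t.  A^T y >= c,  y >= 0.

So the dual LP is:
  minimize  8y1 + 7y2 + 33y3 + 40y4
  subject to:
    y1 + 4y3 + 4y4 >= 5
    y2 + 4y3 + 4y4 >= 4
    y1, y2, y3, y4 >= 0

Solving the primal: x* = (8, 0.25).
  primal value c^T x* = 41.
Solving the dual: y* = (1, 0, 1, 0).
  dual value b^T y* = 41.
Strong duality: c^T x* = b^T y*. Confirmed.

41


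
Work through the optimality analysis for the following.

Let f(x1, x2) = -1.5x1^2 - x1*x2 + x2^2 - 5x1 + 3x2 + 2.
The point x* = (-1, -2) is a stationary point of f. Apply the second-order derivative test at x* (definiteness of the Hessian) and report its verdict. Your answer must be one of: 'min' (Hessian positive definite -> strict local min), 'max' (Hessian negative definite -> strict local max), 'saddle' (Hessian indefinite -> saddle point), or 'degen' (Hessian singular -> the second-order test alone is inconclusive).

Compute the Hessian H = grad^2 f:
  H = [[-3, -1], [-1, 2]]
Verify stationarity: grad f(x*) = H x* + g = (0, 0).
Eigenvalues of H: -3.1926, 2.1926.
Eigenvalues have mixed signs, so H is indefinite -> x* is a saddle point.

saddle


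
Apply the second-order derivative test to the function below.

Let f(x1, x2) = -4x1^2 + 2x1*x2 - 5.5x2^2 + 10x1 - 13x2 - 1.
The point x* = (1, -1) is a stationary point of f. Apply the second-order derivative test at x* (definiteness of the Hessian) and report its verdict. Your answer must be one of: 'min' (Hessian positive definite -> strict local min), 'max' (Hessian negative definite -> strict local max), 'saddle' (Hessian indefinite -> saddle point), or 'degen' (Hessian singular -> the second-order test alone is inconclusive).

Compute the Hessian H = grad^2 f:
  H = [[-8, 2], [2, -11]]
Verify stationarity: grad f(x*) = H x* + g = (0, 0).
Eigenvalues of H: -12, -7.
Both eigenvalues < 0, so H is negative definite -> x* is a strict local max.

max


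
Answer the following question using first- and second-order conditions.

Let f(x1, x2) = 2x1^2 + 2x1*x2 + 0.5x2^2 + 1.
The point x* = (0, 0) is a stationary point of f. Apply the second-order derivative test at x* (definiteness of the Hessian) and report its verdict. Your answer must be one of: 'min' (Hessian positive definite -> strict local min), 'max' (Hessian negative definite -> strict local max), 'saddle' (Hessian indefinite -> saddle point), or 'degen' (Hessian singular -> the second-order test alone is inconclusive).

Compute the Hessian H = grad^2 f:
  H = [[4, 2], [2, 1]]
Verify stationarity: grad f(x*) = H x* + g = (0, 0).
Eigenvalues of H: 0, 5.
H has a zero eigenvalue (singular; positive semidefinite but not definite), so H is neither positive definite, negative definite, nor indefinite. The second-order test alone is inconclusive -> degen.
(Indeed, f is constant along the null direction of H through x*, so x* is not a strict local extremum.)

degen


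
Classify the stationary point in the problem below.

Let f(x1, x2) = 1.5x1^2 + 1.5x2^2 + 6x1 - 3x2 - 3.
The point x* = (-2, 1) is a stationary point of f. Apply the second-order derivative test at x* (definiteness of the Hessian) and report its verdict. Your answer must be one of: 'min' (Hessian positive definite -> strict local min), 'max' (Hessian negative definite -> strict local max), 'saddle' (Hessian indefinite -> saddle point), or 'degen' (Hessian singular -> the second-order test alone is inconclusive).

Compute the Hessian H = grad^2 f:
  H = [[3, 0], [0, 3]]
Verify stationarity: grad f(x*) = H x* + g = (0, 0).
Eigenvalues of H: 3, 3.
Both eigenvalues > 0, so H is positive definite -> x* is a strict local min.

min


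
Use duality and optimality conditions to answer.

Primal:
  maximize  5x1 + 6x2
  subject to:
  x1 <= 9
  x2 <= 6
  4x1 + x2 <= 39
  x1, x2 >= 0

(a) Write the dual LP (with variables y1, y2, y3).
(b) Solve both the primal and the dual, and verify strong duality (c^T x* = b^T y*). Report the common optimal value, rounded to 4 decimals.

The standard primal-dual pair for 'max c^T x s.t. A x <= b, x >= 0' is:
  Dual:  min b^T y  s.t.  A^T y >= c,  y >= 0.

So the dual LP is:
  minimize  9y1 + 6y2 + 39y3
  subject to:
    y1 + 4y3 >= 5
    y2 + y3 >= 6
    y1, y2, y3 >= 0

Solving the primal: x* = (8.25, 6).
  primal value c^T x* = 77.25.
Solving the dual: y* = (0, 4.75, 1.25).
  dual value b^T y* = 77.25.
Strong duality: c^T x* = b^T y*. Confirmed.

77.25


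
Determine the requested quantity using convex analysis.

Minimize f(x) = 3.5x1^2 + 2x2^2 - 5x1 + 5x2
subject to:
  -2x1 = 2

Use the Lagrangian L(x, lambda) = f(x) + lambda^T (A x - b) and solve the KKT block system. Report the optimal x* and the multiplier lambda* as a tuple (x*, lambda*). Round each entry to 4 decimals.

Form the Lagrangian:
  L(x, lambda) = (1/2) x^T Q x + c^T x + lambda^T (A x - b)
Stationarity (grad_x L = 0): Q x + c + A^T lambda = 0.
Primal feasibility: A x = b.

This gives the KKT block system:
  [ Q   A^T ] [ x     ]   [-c ]
  [ A    0  ] [ lambda ] = [ b ]

Solving the linear system:
  x*      = (-1, -1.25)
  lambda* = (-6)
  f(x*)   = 5.375

x* = (-1, -1.25), lambda* = (-6)


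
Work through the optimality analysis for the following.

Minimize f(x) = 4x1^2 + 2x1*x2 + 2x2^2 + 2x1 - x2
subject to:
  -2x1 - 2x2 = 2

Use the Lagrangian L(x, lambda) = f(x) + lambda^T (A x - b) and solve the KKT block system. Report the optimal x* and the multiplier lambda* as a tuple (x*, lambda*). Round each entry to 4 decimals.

Form the Lagrangian:
  L(x, lambda) = (1/2) x^T Q x + c^T x + lambda^T (A x - b)
Stationarity (grad_x L = 0): Q x + c + A^T lambda = 0.
Primal feasibility: A x = b.

This gives the KKT block system:
  [ Q   A^T ] [ x     ]   [-c ]
  [ A    0  ] [ lambda ] = [ b ]

Solving the linear system:
  x*      = (-0.625, -0.375)
  lambda* = (-1.875)
  f(x*)   = 1.4375

x* = (-0.625, -0.375), lambda* = (-1.875)


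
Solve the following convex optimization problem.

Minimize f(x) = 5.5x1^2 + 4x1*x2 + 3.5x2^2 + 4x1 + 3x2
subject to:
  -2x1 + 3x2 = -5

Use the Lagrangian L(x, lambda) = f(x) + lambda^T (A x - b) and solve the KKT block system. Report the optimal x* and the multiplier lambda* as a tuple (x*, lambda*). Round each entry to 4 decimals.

Form the Lagrangian:
  L(x, lambda) = (1/2) x^T Q x + c^T x + lambda^T (A x - b)
Stationarity (grad_x L = 0): Q x + c + A^T lambda = 0.
Primal feasibility: A x = b.

This gives the KKT block system:
  [ Q   A^T ] [ x     ]   [-c ]
  [ A    0  ] [ lambda ] = [ b ]

Solving the linear system:
  x*      = (0.4343, -1.3771)
  lambda* = (1.6343)
  f(x*)   = 2.8886

x* = (0.4343, -1.3771), lambda* = (1.6343)


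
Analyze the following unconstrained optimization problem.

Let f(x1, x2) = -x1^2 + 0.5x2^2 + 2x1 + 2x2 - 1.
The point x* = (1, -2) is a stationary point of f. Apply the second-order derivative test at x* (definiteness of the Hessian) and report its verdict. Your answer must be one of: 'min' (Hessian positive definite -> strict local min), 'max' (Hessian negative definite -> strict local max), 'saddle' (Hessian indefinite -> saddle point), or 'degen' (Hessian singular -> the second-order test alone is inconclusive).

Compute the Hessian H = grad^2 f:
  H = [[-2, 0], [0, 1]]
Verify stationarity: grad f(x*) = H x* + g = (0, 0).
Eigenvalues of H: -2, 1.
Eigenvalues have mixed signs, so H is indefinite -> x* is a saddle point.

saddle


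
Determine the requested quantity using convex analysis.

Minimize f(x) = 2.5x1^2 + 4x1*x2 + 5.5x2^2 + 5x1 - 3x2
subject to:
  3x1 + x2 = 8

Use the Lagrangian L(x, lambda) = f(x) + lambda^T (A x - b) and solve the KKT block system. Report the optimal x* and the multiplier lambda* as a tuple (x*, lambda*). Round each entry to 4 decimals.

Form the Lagrangian:
  L(x, lambda) = (1/2) x^T Q x + c^T x + lambda^T (A x - b)
Stationarity (grad_x L = 0): Q x + c + A^T lambda = 0.
Primal feasibility: A x = b.

This gives the KKT block system:
  [ Q   A^T ] [ x     ]   [-c ]
  [ A    0  ] [ lambda ] = [ b ]

Solving the linear system:
  x*      = (2.725, -0.175)
  lambda* = (-5.975)
  f(x*)   = 30.975

x* = (2.725, -0.175), lambda* = (-5.975)


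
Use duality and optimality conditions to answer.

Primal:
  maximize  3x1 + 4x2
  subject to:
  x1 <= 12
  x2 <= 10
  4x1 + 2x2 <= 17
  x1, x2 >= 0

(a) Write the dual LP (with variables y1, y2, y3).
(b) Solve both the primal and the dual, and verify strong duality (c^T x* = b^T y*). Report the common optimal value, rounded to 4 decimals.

The standard primal-dual pair for 'max c^T x s.t. A x <= b, x >= 0' is:
  Dual:  min b^T y  s.t.  A^T y >= c,  y >= 0.

So the dual LP is:
  minimize  12y1 + 10y2 + 17y3
  subject to:
    y1 + 4y3 >= 3
    y2 + 2y3 >= 4
    y1, y2, y3 >= 0

Solving the primal: x* = (0, 8.5).
  primal value c^T x* = 34.
Solving the dual: y* = (0, 0, 2).
  dual value b^T y* = 34.
Strong duality: c^T x* = b^T y*. Confirmed.

34


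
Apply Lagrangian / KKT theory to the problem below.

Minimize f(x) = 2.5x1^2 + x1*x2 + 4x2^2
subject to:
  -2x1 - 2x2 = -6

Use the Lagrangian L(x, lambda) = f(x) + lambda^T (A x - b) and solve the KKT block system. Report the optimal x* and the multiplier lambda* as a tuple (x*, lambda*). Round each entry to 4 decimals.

Form the Lagrangian:
  L(x, lambda) = (1/2) x^T Q x + c^T x + lambda^T (A x - b)
Stationarity (grad_x L = 0): Q x + c + A^T lambda = 0.
Primal feasibility: A x = b.

This gives the KKT block system:
  [ Q   A^T ] [ x     ]   [-c ]
  [ A    0  ] [ lambda ] = [ b ]

Solving the linear system:
  x*      = (1.9091, 1.0909)
  lambda* = (5.3182)
  f(x*)   = 15.9545

x* = (1.9091, 1.0909), lambda* = (5.3182)


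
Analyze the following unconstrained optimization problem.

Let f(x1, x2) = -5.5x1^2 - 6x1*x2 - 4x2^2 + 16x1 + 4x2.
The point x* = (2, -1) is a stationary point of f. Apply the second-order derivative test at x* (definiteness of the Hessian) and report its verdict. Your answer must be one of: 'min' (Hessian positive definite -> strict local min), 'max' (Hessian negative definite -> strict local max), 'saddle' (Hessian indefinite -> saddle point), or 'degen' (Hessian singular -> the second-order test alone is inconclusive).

Compute the Hessian H = grad^2 f:
  H = [[-11, -6], [-6, -8]]
Verify stationarity: grad f(x*) = H x* + g = (0, 0).
Eigenvalues of H: -15.6847, -3.3153.
Both eigenvalues < 0, so H is negative definite -> x* is a strict local max.

max


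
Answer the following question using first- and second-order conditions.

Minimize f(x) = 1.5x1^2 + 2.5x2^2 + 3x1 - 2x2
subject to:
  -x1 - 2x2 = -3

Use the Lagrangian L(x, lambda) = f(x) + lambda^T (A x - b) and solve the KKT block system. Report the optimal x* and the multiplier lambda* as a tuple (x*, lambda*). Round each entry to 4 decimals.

Form the Lagrangian:
  L(x, lambda) = (1/2) x^T Q x + c^T x + lambda^T (A x - b)
Stationarity (grad_x L = 0): Q x + c + A^T lambda = 0.
Primal feasibility: A x = b.

This gives the KKT block system:
  [ Q   A^T ] [ x     ]   [-c ]
  [ A    0  ] [ lambda ] = [ b ]

Solving the linear system:
  x*      = (-0.0588, 1.5294)
  lambda* = (2.8235)
  f(x*)   = 2.6176

x* = (-0.0588, 1.5294), lambda* = (2.8235)


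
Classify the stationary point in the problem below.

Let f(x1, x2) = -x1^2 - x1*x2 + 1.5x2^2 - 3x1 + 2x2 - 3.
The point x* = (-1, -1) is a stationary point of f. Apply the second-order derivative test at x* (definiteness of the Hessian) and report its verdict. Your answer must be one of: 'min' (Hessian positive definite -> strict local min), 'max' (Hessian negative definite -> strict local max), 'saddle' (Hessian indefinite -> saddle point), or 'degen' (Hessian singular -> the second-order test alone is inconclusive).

Compute the Hessian H = grad^2 f:
  H = [[-2, -1], [-1, 3]]
Verify stationarity: grad f(x*) = H x* + g = (0, 0).
Eigenvalues of H: -2.1926, 3.1926.
Eigenvalues have mixed signs, so H is indefinite -> x* is a saddle point.

saddle


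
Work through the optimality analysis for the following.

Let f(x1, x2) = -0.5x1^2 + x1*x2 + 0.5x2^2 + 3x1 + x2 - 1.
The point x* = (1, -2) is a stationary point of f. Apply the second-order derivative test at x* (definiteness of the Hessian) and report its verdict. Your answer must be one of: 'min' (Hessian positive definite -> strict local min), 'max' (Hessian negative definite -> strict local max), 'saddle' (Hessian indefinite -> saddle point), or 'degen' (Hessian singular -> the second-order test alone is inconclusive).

Compute the Hessian H = grad^2 f:
  H = [[-1, 1], [1, 1]]
Verify stationarity: grad f(x*) = H x* + g = (0, 0).
Eigenvalues of H: -1.4142, 1.4142.
Eigenvalues have mixed signs, so H is indefinite -> x* is a saddle point.

saddle


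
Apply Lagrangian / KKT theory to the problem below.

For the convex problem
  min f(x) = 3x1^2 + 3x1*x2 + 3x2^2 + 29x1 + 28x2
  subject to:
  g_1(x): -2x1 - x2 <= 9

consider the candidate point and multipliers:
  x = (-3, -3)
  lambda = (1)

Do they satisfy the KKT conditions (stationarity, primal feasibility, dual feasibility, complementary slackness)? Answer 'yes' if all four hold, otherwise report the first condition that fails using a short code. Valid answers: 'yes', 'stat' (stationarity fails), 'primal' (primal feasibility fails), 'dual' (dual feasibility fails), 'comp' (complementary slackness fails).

Gradient of f: grad f(x) = Q x + c = (2, 1)
Constraint values g_i(x) = a_i^T x - b_i:
  g_1((-3, -3)) = 0
Stationarity residual: grad f(x) + sum_i lambda_i a_i = (0, 0)
  -> stationarity OK
Primal feasibility (all g_i <= 0): OK
Dual feasibility (all lambda_i >= 0): OK
Complementary slackness (lambda_i * g_i(x) = 0 for all i): OK

Verdict: yes, KKT holds.

yes


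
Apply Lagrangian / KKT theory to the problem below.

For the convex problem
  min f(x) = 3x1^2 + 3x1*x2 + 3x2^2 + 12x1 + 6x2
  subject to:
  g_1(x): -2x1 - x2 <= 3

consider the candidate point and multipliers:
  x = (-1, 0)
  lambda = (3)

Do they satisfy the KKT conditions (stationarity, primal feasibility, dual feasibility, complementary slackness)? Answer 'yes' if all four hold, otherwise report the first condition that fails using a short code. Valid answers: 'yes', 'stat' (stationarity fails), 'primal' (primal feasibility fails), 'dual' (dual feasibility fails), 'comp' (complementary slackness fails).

Gradient of f: grad f(x) = Q x + c = (6, 3)
Constraint values g_i(x) = a_i^T x - b_i:
  g_1((-1, 0)) = -1
Stationarity residual: grad f(x) + sum_i lambda_i a_i = (0, 0)
  -> stationarity OK
Primal feasibility (all g_i <= 0): OK
Dual feasibility (all lambda_i >= 0): OK
Complementary slackness (lambda_i * g_i(x) = 0 for all i): FAILS

Verdict: the first failing condition is complementary_slackness -> comp.

comp
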